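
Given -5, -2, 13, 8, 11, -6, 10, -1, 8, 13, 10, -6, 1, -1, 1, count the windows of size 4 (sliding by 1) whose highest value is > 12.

7

(-5, -2, 13, 8) → max 13  > 12 ✓
(-2, 13, 8, 11) → max 13  > 12 ✓
(13, 8, 11, -6) → max 13  > 12 ✓
(8, 11, -6, 10) → max 11
(11, -6, 10, -1) → max 11
(-6, 10, -1, 8) → max 10
(10, -1, 8, 13) → max 13  > 12 ✓
(-1, 8, 13, 10) → max 13  > 12 ✓
(8, 13, 10, -6) → max 13  > 12 ✓
(13, 10, -6, 1) → max 13  > 12 ✓
(10, -6, 1, -1) → max 10
(-6, 1, -1, 1) → max 1
7 windows satisfy the condition.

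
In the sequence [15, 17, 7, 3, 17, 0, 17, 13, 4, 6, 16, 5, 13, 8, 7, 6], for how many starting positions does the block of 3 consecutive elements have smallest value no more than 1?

3

(15, 17, 7) → min 7
(17, 7, 3) → min 3
(7, 3, 17) → min 3
(3, 17, 0) → min 0  ≤ 1 ✓
(17, 0, 17) → min 0  ≤ 1 ✓
(0, 17, 13) → min 0  ≤ 1 ✓
(17, 13, 4) → min 4
(13, 4, 6) → min 4
(4, 6, 16) → min 4
(6, 16, 5) → min 5
(16, 5, 13) → min 5
(5, 13, 8) → min 5
(13, 8, 7) → min 7
(8, 7, 6) → min 6
3 windows satisfy the condition.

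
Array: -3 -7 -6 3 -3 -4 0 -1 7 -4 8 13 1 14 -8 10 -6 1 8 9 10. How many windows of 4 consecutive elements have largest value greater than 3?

[-3, -7, -6, 3] → max 3
[-7, -6, 3, -3] → max 3
[-6, 3, -3, -4] → max 3
[3, -3, -4, 0] → max 3
[-3, -4, 0, -1] → max 0
[-4, 0, -1, 7] → max 7  > 3 ✓
[0, -1, 7, -4] → max 7  > 3 ✓
[-1, 7, -4, 8] → max 8  > 3 ✓
[7, -4, 8, 13] → max 13  > 3 ✓
[-4, 8, 13, 1] → max 13  > 3 ✓
[8, 13, 1, 14] → max 14  > 3 ✓
[13, 1, 14, -8] → max 14  > 3 ✓
[1, 14, -8, 10] → max 14  > 3 ✓
[14, -8, 10, -6] → max 14  > 3 ✓
[-8, 10, -6, 1] → max 10  > 3 ✓
[10, -6, 1, 8] → max 10  > 3 ✓
[-6, 1, 8, 9] → max 9  > 3 ✓
[1, 8, 9, 10] → max 10  > 3 ✓
13 windows satisfy the condition.

13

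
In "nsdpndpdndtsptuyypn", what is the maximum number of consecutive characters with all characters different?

add n: [n] len 1
add s: [n, s] len 2
add d: [n, s, d] len 3
add p: [n, s, d, p] len 4
add n (repeat n, move left end past it): [s, d, p, n] len 4
add d (repeat d, move left end past it): [p, n, d] len 3
add p (repeat p, move left end past it): [n, d, p] len 3
add d (repeat d, move left end past it): [p, d] len 2
add n: [p, d, n] len 3
add d (repeat d, move left end past it): [n, d] len 2
add t: [n, d, t] len 3
add s: [n, d, t, s] len 4
add p: [n, d, t, s, p] len 5
add t (repeat t, move left end past it): [s, p, t] len 3
add u: [s, p, t, u] len 4
add y: [s, p, t, u, y] len 5
add y (repeat y, move left end past it): [y] len 1
add p: [y, p] len 2
add n: [y, p, n] len 3
Longest all-distinct length: 5.

5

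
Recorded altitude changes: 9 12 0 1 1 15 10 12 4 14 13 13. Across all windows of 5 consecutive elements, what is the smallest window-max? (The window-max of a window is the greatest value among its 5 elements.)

12

[9, 12, 0, 1, 1] → max 12
[12, 0, 1, 1, 15] → max 15
[0, 1, 1, 15, 10] → max 15
[1, 1, 15, 10, 12] → max 15
[1, 15, 10, 12, 4] → max 15
[15, 10, 12, 4, 14] → max 15
[10, 12, 4, 14, 13] → max 14
[12, 4, 14, 13, 13] → max 14
Smallest of these is 12.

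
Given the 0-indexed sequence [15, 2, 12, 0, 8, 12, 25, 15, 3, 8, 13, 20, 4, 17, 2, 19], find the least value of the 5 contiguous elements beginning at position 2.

0

Elements at indices 2..6: 12, 0, 8, 12, 25
min(12, 0, 8, 12, 25) = 0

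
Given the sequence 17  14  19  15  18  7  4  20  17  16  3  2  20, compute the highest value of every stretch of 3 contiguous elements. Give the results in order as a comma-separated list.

[17, 14, 19] → max 19
[14, 19, 15] → max 19
[19, 15, 18] → max 19
[15, 18, 7] → max 18
[18, 7, 4] → max 18
[7, 4, 20] → max 20
[4, 20, 17] → max 20
[20, 17, 16] → max 20
[17, 16, 3] → max 17
[16, 3, 2] → max 16
[3, 2, 20] → max 20

19, 19, 19, 18, 18, 20, 20, 20, 17, 16, 20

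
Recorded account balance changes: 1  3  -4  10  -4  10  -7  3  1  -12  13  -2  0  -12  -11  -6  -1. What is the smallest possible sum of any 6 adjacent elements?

-32

1 3 -4 10 -4 10 → sum 16
3 -4 10 -4 10 -7 → sum 8
-4 10 -4 10 -7 3 → sum 8
10 -4 10 -7 3 1 → sum 13
-4 10 -7 3 1 -12 → sum -9
10 -7 3 1 -12 13 → sum 8
-7 3 1 -12 13 -2 → sum -4
3 1 -12 13 -2 0 → sum 3
1 -12 13 -2 0 -12 → sum -12
-12 13 -2 0 -12 -11 → sum -24
13 -2 0 -12 -11 -6 → sum -18
-2 0 -12 -11 -6 -1 → sum -32
Smallest of these is -32.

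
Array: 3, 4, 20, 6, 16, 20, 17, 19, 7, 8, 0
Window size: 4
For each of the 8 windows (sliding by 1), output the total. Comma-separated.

(3, 4, 20, 6) → sum 33
(4, 20, 6, 16) → sum 46
(20, 6, 16, 20) → sum 62
(6, 16, 20, 17) → sum 59
(16, 20, 17, 19) → sum 72
(20, 17, 19, 7) → sum 63
(17, 19, 7, 8) → sum 51
(19, 7, 8, 0) → sum 34

33, 46, 62, 59, 72, 63, 51, 34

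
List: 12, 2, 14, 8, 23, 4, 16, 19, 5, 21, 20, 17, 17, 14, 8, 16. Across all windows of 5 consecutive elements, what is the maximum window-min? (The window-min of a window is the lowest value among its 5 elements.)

14

12 2 14 8 23 → min 2
2 14 8 23 4 → min 2
14 8 23 4 16 → min 4
8 23 4 16 19 → min 4
23 4 16 19 5 → min 4
4 16 19 5 21 → min 4
16 19 5 21 20 → min 5
19 5 21 20 17 → min 5
5 21 20 17 17 → min 5
21 20 17 17 14 → min 14
20 17 17 14 8 → min 8
17 17 14 8 16 → min 8
Maximum of these is 14.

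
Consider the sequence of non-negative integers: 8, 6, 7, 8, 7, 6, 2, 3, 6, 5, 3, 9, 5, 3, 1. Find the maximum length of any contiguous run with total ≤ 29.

6

[8] sum 8 len 1
[8, 6] sum 14 len 2
[8, 6, 7] sum 21 len 3
[8, 6, 7, 8] sum 29 len 4
[6, 7, 8, 7] sum 28 len 4
[7, 8, 7, 6] sum 28 len 4
[8, 7, 6, 2] sum 23 len 4
[8, 7, 6, 2, 3] sum 26 len 5
[7, 6, 2, 3, 6] sum 24 len 5
[7, 6, 2, 3, 6, 5] sum 29 len 6
[6, 2, 3, 6, 5, 3] sum 25 len 6
[2, 3, 6, 5, 3, 9] sum 28 len 6
[6, 5, 3, 9, 5] sum 28 len 5
[5, 3, 9, 5, 3] sum 25 len 5
[5, 3, 9, 5, 3, 1] sum 26 len 6
Longest length seen: 6.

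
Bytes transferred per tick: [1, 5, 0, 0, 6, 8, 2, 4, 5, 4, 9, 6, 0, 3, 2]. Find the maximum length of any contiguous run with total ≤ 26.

add 1: [1] sum 1, len 1
add 5: [1, 5] sum 6, len 2
add 0: [1, 5, 0] sum 6, len 3
add 0: [1, 5, 0, 0] sum 6, len 4
add 6: [1, 5, 0, 0, 6] sum 12, len 5
add 8: [1, 5, 0, 0, 6, 8] sum 20, len 6
add 2: [1, 5, 0, 0, 6, 8, 2] sum 22, len 7
add 4: [1, 5, 0, 0, 6, 8, 2, 4] sum 26, len 8
add 5: [0, 0, 6, 8, 2, 4, 5] sum 25, len 7
add 4: [8, 2, 4, 5, 4] sum 23, len 5
add 9: [2, 4, 5, 4, 9] sum 24, len 5
add 6: [5, 4, 9, 6] sum 24, len 4
add 0: [5, 4, 9, 6, 0] sum 24, len 5
add 3: [4, 9, 6, 0, 3] sum 22, len 5
add 2: [4, 9, 6, 0, 3, 2] sum 24, len 6
Longest length seen: 8.

8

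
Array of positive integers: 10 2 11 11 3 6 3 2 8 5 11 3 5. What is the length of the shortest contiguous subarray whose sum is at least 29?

4

add 10: running sum 10 < 29
add 2: running sum 12 < 29
add 11: running sum 23 < 29
add 11: shortest ending here [10, 2, 11, 11] sum 34, len 4
add 3: shortest ending here [10, 2, 11, 11, 3] sum 37, len 5
add 6: shortest ending here [11, 11, 3, 6] sum 31, len 4
add 3: shortest ending here [11, 11, 3, 6, 3] sum 34, len 5
add 2: shortest ending here [11, 11, 3, 6, 3, 2] sum 36, len 6
add 8: shortest ending here [11, 3, 6, 3, 2, 8] sum 33, len 6
add 5: shortest ending here [11, 3, 6, 3, 2, 8, 5] sum 38, len 7
add 11: shortest ending here [3, 2, 8, 5, 11] sum 29, len 5
add 3: shortest ending here [2, 8, 5, 11, 3] sum 29, len 5
add 5: shortest ending here [8, 5, 11, 3, 5] sum 32, len 5
Shortest qualifying length: 4.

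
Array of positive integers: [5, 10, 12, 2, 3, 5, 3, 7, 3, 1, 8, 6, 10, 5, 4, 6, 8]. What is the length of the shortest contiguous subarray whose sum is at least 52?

add 5: running sum 5 < 52
add 10: running sum 15 < 52
add 12: running sum 27 < 52
add 2: running sum 29 < 52
add 3: running sum 32 < 52
add 5: running sum 37 < 52
add 3: running sum 40 < 52
add 7: running sum 47 < 52
add 3: running sum 50 < 52
add 1: running sum 51 < 52
add 8: shortest ending here [10, 12, 2, 3, 5, 3, 7, 3, 1, 8] sum 54, len 10
add 6: shortest ending here [10, 12, 2, 3, 5, 3, 7, 3, 1, 8, 6] sum 60, len 11
add 10: shortest ending here [12, 2, 3, 5, 3, 7, 3, 1, 8, 6, 10] sum 60, len 11
add 5: shortest ending here [2, 3, 5, 3, 7, 3, 1, 8, 6, 10, 5] sum 53, len 11
add 4: shortest ending here [5, 3, 7, 3, 1, 8, 6, 10, 5, 4] sum 52, len 10
add 6: shortest ending here [3, 7, 3, 1, 8, 6, 10, 5, 4, 6] sum 53, len 10
add 8: shortest ending here [7, 3, 1, 8, 6, 10, 5, 4, 6, 8] sum 58, len 10
Shortest qualifying length: 10.

10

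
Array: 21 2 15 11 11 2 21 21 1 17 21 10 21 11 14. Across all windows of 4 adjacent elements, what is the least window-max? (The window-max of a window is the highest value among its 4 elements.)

15

21 2 15 11 → max 21
2 15 11 11 → max 15
15 11 11 2 → max 15
11 11 2 21 → max 21
11 2 21 21 → max 21
2 21 21 1 → max 21
21 21 1 17 → max 21
21 1 17 21 → max 21
1 17 21 10 → max 21
17 21 10 21 → max 21
21 10 21 11 → max 21
10 21 11 14 → max 21
Least of these is 15.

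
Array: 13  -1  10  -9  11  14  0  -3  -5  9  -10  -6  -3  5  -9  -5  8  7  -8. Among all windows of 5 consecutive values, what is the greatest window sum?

Window sums for each of the 15 positions:
13 -1 10 -9 11 → sum 24
-1 10 -9 11 14 → sum 25
10 -9 11 14 0 → sum 26
-9 11 14 0 -3 → sum 13
11 14 0 -3 -5 → sum 17
14 0 -3 -5 9 → sum 15
0 -3 -5 9 -10 → sum -9
-3 -5 9 -10 -6 → sum -15
-5 9 -10 -6 -3 → sum -15
9 -10 -6 -3 5 → sum -5
-10 -6 -3 5 -9 → sum -23
-6 -3 5 -9 -5 → sum -18
-3 5 -9 -5 8 → sum -4
5 -9 -5 8 7 → sum 6
-9 -5 8 7 -8 → sum -7
Greatest of these is 26.

26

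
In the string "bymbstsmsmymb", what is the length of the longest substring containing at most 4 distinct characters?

8

Extend right; when distinct count exceeds 4, shrink from the left:
[b] 1 distinct, len 1
[b, y] 2 distinct, len 2
[b, y, m] 3 distinct, len 3
[b, y, m, b] 3 distinct, len 4
[b, y, m, b, s] 4 distinct, len 5
[m, b, s, t] 4 distinct, len 4
[m, b, s, t, s] 4 distinct, len 5
[m, b, s, t, s, m] 4 distinct, len 6
[m, b, s, t, s, m, s] 4 distinct, len 7
[m, b, s, t, s, m, s, m] 4 distinct, len 8
[s, t, s, m, s, m, y] 4 distinct, len 7
[s, t, s, m, s, m, y, m] 4 distinct, len 8
[s, m, s, m, y, m, b] 4 distinct, len 7
Longest length with ≤4 distinct: 8.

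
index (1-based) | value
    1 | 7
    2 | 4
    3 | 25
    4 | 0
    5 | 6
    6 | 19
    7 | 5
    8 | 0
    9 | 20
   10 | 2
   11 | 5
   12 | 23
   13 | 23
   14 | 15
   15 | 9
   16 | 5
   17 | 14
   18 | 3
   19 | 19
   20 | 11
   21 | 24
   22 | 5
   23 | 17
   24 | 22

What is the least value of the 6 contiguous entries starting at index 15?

Elements at indices 15..20: 9, 5, 14, 3, 19, 11
min(9, 5, 14, 3, 19, 11) = 3

3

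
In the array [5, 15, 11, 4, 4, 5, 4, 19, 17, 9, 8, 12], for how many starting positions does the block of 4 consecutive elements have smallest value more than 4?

2

5 15 11 4 → min 4
15 11 4 4 → min 4
11 4 4 5 → min 4
4 4 5 4 → min 4
4 5 4 19 → min 4
5 4 19 17 → min 4
4 19 17 9 → min 4
19 17 9 8 → min 8  > 4 ✓
17 9 8 12 → min 8  > 4 ✓
2 windows satisfy the condition.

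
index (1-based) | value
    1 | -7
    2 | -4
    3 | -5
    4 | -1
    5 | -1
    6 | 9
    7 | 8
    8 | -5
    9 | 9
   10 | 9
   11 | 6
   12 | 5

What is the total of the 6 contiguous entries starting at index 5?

29

Elements at indices 5..10: -1, 9, 8, -5, 9, 9
sum(-1, 9, 8, -5, 9, 9) = 29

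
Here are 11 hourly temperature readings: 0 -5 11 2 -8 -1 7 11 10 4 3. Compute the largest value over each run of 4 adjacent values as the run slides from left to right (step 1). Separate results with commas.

11, 11, 11, 7, 11, 11, 11, 11

(0, -5, 11, 2) → max 11
(-5, 11, 2, -8) → max 11
(11, 2, -8, -1) → max 11
(2, -8, -1, 7) → max 7
(-8, -1, 7, 11) → max 11
(-1, 7, 11, 10) → max 11
(7, 11, 10, 4) → max 11
(11, 10, 4, 3) → max 11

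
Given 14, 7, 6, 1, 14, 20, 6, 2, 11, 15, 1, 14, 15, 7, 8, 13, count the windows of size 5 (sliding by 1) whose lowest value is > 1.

(14, 7, 6, 1, 14) → min 1
(7, 6, 1, 14, 20) → min 1
(6, 1, 14, 20, 6) → min 1
(1, 14, 20, 6, 2) → min 1
(14, 20, 6, 2, 11) → min 2  > 1 ✓
(20, 6, 2, 11, 15) → min 2  > 1 ✓
(6, 2, 11, 15, 1) → min 1
(2, 11, 15, 1, 14) → min 1
(11, 15, 1, 14, 15) → min 1
(15, 1, 14, 15, 7) → min 1
(1, 14, 15, 7, 8) → min 1
(14, 15, 7, 8, 13) → min 7  > 1 ✓
3 windows satisfy the condition.

3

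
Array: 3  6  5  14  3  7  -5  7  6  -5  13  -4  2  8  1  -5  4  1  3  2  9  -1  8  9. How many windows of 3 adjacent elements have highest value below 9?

[3, 6, 5] → max 6  < 9 ✓
[6, 5, 14] → max 14
[5, 14, 3] → max 14
[14, 3, 7] → max 14
[3, 7, -5] → max 7  < 9 ✓
[7, -5, 7] → max 7  < 9 ✓
[-5, 7, 6] → max 7  < 9 ✓
[7, 6, -5] → max 7  < 9 ✓
[6, -5, 13] → max 13
[-5, 13, -4] → max 13
[13, -4, 2] → max 13
[-4, 2, 8] → max 8  < 9 ✓
[2, 8, 1] → max 8  < 9 ✓
[8, 1, -5] → max 8  < 9 ✓
[1, -5, 4] → max 4  < 9 ✓
[-5, 4, 1] → max 4  < 9 ✓
[4, 1, 3] → max 4  < 9 ✓
[1, 3, 2] → max 3  < 9 ✓
[3, 2, 9] → max 9
[2, 9, -1] → max 9
[9, -1, 8] → max 9
[-1, 8, 9] → max 9
12 windows satisfy the condition.

12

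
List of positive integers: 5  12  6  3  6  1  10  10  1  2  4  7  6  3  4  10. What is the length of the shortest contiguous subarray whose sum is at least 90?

add 5: running sum 5 < 90
add 12: running sum 17 < 90
add 6: running sum 23 < 90
add 3: running sum 26 < 90
add 6: running sum 32 < 90
add 1: running sum 33 < 90
add 10: running sum 43 < 90
add 10: running sum 53 < 90
add 1: running sum 54 < 90
add 2: running sum 56 < 90
add 4: running sum 60 < 90
add 7: running sum 67 < 90
add 6: running sum 73 < 90
add 3: running sum 76 < 90
add 4: running sum 80 < 90
end 15: [5, 12, 6, 3, 6, 1, 10, 10, 1, 2, 4, 7, 6, 3, 4, 10] sum 90, len 16
Shortest qualifying length: 16.

16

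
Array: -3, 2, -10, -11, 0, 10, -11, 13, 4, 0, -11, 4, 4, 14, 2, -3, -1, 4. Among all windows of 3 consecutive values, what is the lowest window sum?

-21

(-3, 2, -10) → sum -11
(2, -10, -11) → sum -19
(-10, -11, 0) → sum -21
(-11, 0, 10) → sum -1
(0, 10, -11) → sum -1
(10, -11, 13) → sum 12
(-11, 13, 4) → sum 6
(13, 4, 0) → sum 17
(4, 0, -11) → sum -7
(0, -11, 4) → sum -7
(-11, 4, 4) → sum -3
(4, 4, 14) → sum 22
(4, 14, 2) → sum 20
(14, 2, -3) → sum 13
(2, -3, -1) → sum -2
(-3, -1, 4) → sum 0
Lowest of these is -21.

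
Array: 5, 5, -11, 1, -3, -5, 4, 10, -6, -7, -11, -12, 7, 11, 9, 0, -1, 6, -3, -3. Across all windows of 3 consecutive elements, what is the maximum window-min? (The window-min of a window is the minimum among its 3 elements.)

7

(5, 5, -11) → min -11
(5, -11, 1) → min -11
(-11, 1, -3) → min -11
(1, -3, -5) → min -5
(-3, -5, 4) → min -5
(-5, 4, 10) → min -5
(4, 10, -6) → min -6
(10, -6, -7) → min -7
(-6, -7, -11) → min -11
(-7, -11, -12) → min -12
(-11, -12, 7) → min -12
(-12, 7, 11) → min -12
(7, 11, 9) → min 7
(11, 9, 0) → min 0
(9, 0, -1) → min -1
(0, -1, 6) → min -1
(-1, 6, -3) → min -3
(6, -3, -3) → min -3
Maximum of these is 7.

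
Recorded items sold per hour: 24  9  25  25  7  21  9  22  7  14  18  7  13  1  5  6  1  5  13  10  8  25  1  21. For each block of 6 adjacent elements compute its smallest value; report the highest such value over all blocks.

[24, 9, 25, 25, 7, 21] → min 7
[9, 25, 25, 7, 21, 9] → min 7
[25, 25, 7, 21, 9, 22] → min 7
[25, 7, 21, 9, 22, 7] → min 7
[7, 21, 9, 22, 7, 14] → min 7
[21, 9, 22, 7, 14, 18] → min 7
[9, 22, 7, 14, 18, 7] → min 7
[22, 7, 14, 18, 7, 13] → min 7
[7, 14, 18, 7, 13, 1] → min 1
[14, 18, 7, 13, 1, 5] → min 1
[18, 7, 13, 1, 5, 6] → min 1
[7, 13, 1, 5, 6, 1] → min 1
[13, 1, 5, 6, 1, 5] → min 1
[1, 5, 6, 1, 5, 13] → min 1
[5, 6, 1, 5, 13, 10] → min 1
[6, 1, 5, 13, 10, 8] → min 1
[1, 5, 13, 10, 8, 25] → min 1
[5, 13, 10, 8, 25, 1] → min 1
[13, 10, 8, 25, 1, 21] → min 1
Highest of these is 7.

7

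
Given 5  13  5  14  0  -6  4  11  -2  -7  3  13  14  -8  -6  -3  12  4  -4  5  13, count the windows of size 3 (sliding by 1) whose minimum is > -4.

6

5 13 5 → min 5  > -4 ✓
13 5 14 → min 5  > -4 ✓
5 14 0 → min 0  > -4 ✓
14 0 -6 → min -6
0 -6 4 → min -6
-6 4 11 → min -6
4 11 -2 → min -2  > -4 ✓
11 -2 -7 → min -7
-2 -7 3 → min -7
-7 3 13 → min -7
3 13 14 → min 3  > -4 ✓
13 14 -8 → min -8
14 -8 -6 → min -8
-8 -6 -3 → min -8
-6 -3 12 → min -6
-3 12 4 → min -3  > -4 ✓
12 4 -4 → min -4
4 -4 5 → min -4
-4 5 13 → min -4
6 windows satisfy the condition.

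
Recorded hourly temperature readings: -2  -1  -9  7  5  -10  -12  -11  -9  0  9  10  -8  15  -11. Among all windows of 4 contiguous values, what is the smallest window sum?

Window sums for each of the 12 positions:
[-2, -1, -9, 7] → sum -5
[-1, -9, 7, 5] → sum 2
[-9, 7, 5, -10] → sum -7
[7, 5, -10, -12] → sum -10
[5, -10, -12, -11] → sum -28
[-10, -12, -11, -9] → sum -42
[-12, -11, -9, 0] → sum -32
[-11, -9, 0, 9] → sum -11
[-9, 0, 9, 10] → sum 10
[0, 9, 10, -8] → sum 11
[9, 10, -8, 15] → sum 26
[10, -8, 15, -11] → sum 6
Smallest of these is -42.

-42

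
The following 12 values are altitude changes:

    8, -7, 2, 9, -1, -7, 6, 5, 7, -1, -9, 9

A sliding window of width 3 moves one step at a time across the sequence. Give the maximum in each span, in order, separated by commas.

8, 9, 9, 9, 6, 6, 7, 7, 7, 9

Sliding a size-3 window across the 12 values:
[8, -7, 2] → max 8
[-7, 2, 9] → max 9
[2, 9, -1] → max 9
[9, -1, -7] → max 9
[-1, -7, 6] → max 6
[-7, 6, 5] → max 6
[6, 5, 7] → max 7
[5, 7, -1] → max 7
[7, -1, -9] → max 7
[-1, -9, 9] → max 9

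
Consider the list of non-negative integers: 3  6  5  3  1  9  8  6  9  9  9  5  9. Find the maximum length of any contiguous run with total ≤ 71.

11

Extend to the right; shrink from the left whenever the sum exceeds 71:
→ 3: sum 3, len 1
→ 6: sum 9, len 2
→ 5: sum 14, len 3
→ 3: sum 17, len 4
→ 1: sum 18, len 5
→ 9: sum 27, len 6
→ 8: sum 35, len 7
→ 6: sum 41, len 8
→ 9: sum 50, len 9
→ 9: sum 59, len 10
→ 9: sum 68, len 11
→ 5 (dropped 3): sum 70, len 11
→ 9 (dropped 6, 5): sum 68, len 10
Longest length seen: 11.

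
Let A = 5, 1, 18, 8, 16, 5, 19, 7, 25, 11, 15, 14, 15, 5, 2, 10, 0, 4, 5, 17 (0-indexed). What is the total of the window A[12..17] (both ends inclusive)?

36

Elements at indices 12..17: 15, 5, 2, 10, 0, 4
sum(15, 5, 2, 10, 0, 4) = 36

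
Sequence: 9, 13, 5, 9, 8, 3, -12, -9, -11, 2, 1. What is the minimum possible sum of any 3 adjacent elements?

(9, 13, 5) → sum 27
(13, 5, 9) → sum 27
(5, 9, 8) → sum 22
(9, 8, 3) → sum 20
(8, 3, -12) → sum -1
(3, -12, -9) → sum -18
(-12, -9, -11) → sum -32
(-9, -11, 2) → sum -18
(-11, 2, 1) → sum -8
Minimum of these is -32.

-32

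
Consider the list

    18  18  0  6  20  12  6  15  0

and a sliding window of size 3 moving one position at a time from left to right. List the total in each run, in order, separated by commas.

36, 24, 26, 38, 38, 33, 21

(18, 18, 0) → sum 36
(18, 0, 6) → sum 24
(0, 6, 20) → sum 26
(6, 20, 12) → sum 38
(20, 12, 6) → sum 38
(12, 6, 15) → sum 33
(6, 15, 0) → sum 21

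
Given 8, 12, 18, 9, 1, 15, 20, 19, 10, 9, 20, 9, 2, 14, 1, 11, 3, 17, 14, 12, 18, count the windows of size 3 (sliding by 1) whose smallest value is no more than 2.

8

[8, 12, 18] → min 8
[12, 18, 9] → min 9
[18, 9, 1] → min 1  ≤ 2 ✓
[9, 1, 15] → min 1  ≤ 2 ✓
[1, 15, 20] → min 1  ≤ 2 ✓
[15, 20, 19] → min 15
[20, 19, 10] → min 10
[19, 10, 9] → min 9
[10, 9, 20] → min 9
[9, 20, 9] → min 9
[20, 9, 2] → min 2  ≤ 2 ✓
[9, 2, 14] → min 2  ≤ 2 ✓
[2, 14, 1] → min 1  ≤ 2 ✓
[14, 1, 11] → min 1  ≤ 2 ✓
[1, 11, 3] → min 1  ≤ 2 ✓
[11, 3, 17] → min 3
[3, 17, 14] → min 3
[17, 14, 12] → min 12
[14, 12, 18] → min 12
8 windows satisfy the condition.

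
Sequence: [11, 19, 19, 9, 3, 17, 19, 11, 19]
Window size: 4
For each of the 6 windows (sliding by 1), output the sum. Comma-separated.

Sliding a size-4 window across the 9 values:
11 19 19 9 → sum 58
19 19 9 3 → sum 50
19 9 3 17 → sum 48
9 3 17 19 → sum 48
3 17 19 11 → sum 50
17 19 11 19 → sum 66

58, 50, 48, 48, 50, 66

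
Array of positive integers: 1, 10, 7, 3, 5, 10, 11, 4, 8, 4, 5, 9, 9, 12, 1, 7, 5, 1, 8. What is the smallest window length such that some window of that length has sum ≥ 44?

6

Extend right; whenever the sum reaches 44, record the length and shrink from the left:
add 1: running sum 1 < 44
add 10: running sum 11 < 44
add 7: running sum 18 < 44
add 3: running sum 21 < 44
add 5: running sum 26 < 44
add 10: running sum 36 < 44
end 6: [10, 7, 3, 5, 10, 11] sum 46, len 6
end 7: [10, 7, 3, 5, 10, 11, 4] sum 50, len 7
end 8: [7, 3, 5, 10, 11, 4, 8] sum 48, len 7
end 9: [3, 5, 10, 11, 4, 8, 4] sum 45, len 7
end 10: [5, 10, 11, 4, 8, 4, 5] sum 47, len 7
end 11: [10, 11, 4, 8, 4, 5, 9] sum 51, len 7
end 12: [11, 4, 8, 4, 5, 9, 9] sum 50, len 7
end 13: [8, 4, 5, 9, 9, 12] sum 47, len 6
end 14: [8, 4, 5, 9, 9, 12, 1] sum 48, len 7
end 15: [4, 5, 9, 9, 12, 1, 7] sum 47, len 7
end 16: [5, 9, 9, 12, 1, 7, 5] sum 48, len 7
end 17: [9, 9, 12, 1, 7, 5, 1] sum 44, len 7
end 18: [9, 9, 12, 1, 7, 5, 1, 8] sum 52, len 8
Shortest qualifying length: 6.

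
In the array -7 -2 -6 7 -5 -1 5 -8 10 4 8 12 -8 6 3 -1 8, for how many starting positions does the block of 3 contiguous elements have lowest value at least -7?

9

-7 -2 -6 → min -7  ≥ -7 ✓
-2 -6 7 → min -6  ≥ -7 ✓
-6 7 -5 → min -6  ≥ -7 ✓
7 -5 -1 → min -5  ≥ -7 ✓
-5 -1 5 → min -5  ≥ -7 ✓
-1 5 -8 → min -8
5 -8 10 → min -8
-8 10 4 → min -8
10 4 8 → min 4  ≥ -7 ✓
4 8 12 → min 4  ≥ -7 ✓
8 12 -8 → min -8
12 -8 6 → min -8
-8 6 3 → min -8
6 3 -1 → min -1  ≥ -7 ✓
3 -1 8 → min -1  ≥ -7 ✓
9 windows satisfy the condition.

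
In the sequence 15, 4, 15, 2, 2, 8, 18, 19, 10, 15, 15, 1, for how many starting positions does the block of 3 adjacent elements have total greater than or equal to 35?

15 4 15 → sum 34
4 15 2 → sum 21
15 2 2 → sum 19
2 2 8 → sum 12
2 8 18 → sum 28
8 18 19 → sum 45  ≥ 35 ✓
18 19 10 → sum 47  ≥ 35 ✓
19 10 15 → sum 44  ≥ 35 ✓
10 15 15 → sum 40  ≥ 35 ✓
15 15 1 → sum 31
4 windows satisfy the condition.

4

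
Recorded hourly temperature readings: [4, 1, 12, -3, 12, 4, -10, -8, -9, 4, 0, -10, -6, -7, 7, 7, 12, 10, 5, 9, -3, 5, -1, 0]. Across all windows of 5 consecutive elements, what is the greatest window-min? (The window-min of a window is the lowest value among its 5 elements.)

Each size-5 window and its min:
4 1 12 -3 12 → min -3
1 12 -3 12 4 → min -3
12 -3 12 4 -10 → min -10
-3 12 4 -10 -8 → min -10
12 4 -10 -8 -9 → min -10
4 -10 -8 -9 4 → min -10
-10 -8 -9 4 0 → min -10
-8 -9 4 0 -10 → min -10
-9 4 0 -10 -6 → min -10
4 0 -10 -6 -7 → min -10
0 -10 -6 -7 7 → min -10
-10 -6 -7 7 7 → min -10
-6 -7 7 7 12 → min -7
-7 7 7 12 10 → min -7
7 7 12 10 5 → min 5
7 12 10 5 9 → min 5
12 10 5 9 -3 → min -3
10 5 9 -3 5 → min -3
5 9 -3 5 -1 → min -3
9 -3 5 -1 0 → min -3
Greatest of these is 5.

5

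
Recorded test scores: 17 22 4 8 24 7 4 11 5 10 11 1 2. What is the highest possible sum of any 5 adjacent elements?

75

(17, 22, 4, 8, 24) → sum 75
(22, 4, 8, 24, 7) → sum 65
(4, 8, 24, 7, 4) → sum 47
(8, 24, 7, 4, 11) → sum 54
(24, 7, 4, 11, 5) → sum 51
(7, 4, 11, 5, 10) → sum 37
(4, 11, 5, 10, 11) → sum 41
(11, 5, 10, 11, 1) → sum 38
(5, 10, 11, 1, 2) → sum 29
Highest of these is 75.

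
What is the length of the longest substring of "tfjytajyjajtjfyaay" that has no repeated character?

[t] len 1
[t, f] len 2
[t, f, j] len 3
[t, f, j, y] len 4
[f, j, y, t] len 4
[f, j, y, t, a] len 5
[y, t, a, j] len 4
[t, a, j, y] len 4
[y, j] len 2
[y, j, a] len 3
[a, j] len 2
[a, j, t] len 3
[t, j] len 2
[t, j, f] len 3
[t, j, f, y] len 4
[t, j, f, y, a] len 5
[a] len 1
[a, y] len 2
Longest all-distinct length: 5.

5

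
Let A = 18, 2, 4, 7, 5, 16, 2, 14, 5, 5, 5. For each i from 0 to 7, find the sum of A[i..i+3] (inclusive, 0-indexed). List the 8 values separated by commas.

31, 18, 32, 30, 37, 37, 26, 29

18 2 4 7 → sum 31
2 4 7 5 → sum 18
4 7 5 16 → sum 32
7 5 16 2 → sum 30
5 16 2 14 → sum 37
16 2 14 5 → sum 37
2 14 5 5 → sum 26
14 5 5 5 → sum 29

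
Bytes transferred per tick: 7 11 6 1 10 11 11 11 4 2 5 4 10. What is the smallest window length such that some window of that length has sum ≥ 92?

add 7: running sum 7 < 92
add 11: running sum 18 < 92
add 6: running sum 24 < 92
add 1: running sum 25 < 92
add 10: running sum 35 < 92
add 11: running sum 46 < 92
add 11: running sum 57 < 92
add 11: running sum 68 < 92
add 4: running sum 72 < 92
add 2: running sum 74 < 92
add 5: running sum 79 < 92
add 4: running sum 83 < 92
add 10: shortest ending here [7, 11, 6, 1, 10, 11, 11, 11, 4, 2, 5, 4, 10] sum 93, len 13
Shortest qualifying length: 13.

13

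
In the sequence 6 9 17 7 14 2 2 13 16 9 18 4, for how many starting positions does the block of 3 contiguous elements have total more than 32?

4

6 9 17 → sum 32
9 17 7 → sum 33  > 32 ✓
17 7 14 → sum 38  > 32 ✓
7 14 2 → sum 23
14 2 2 → sum 18
2 2 13 → sum 17
2 13 16 → sum 31
13 16 9 → sum 38  > 32 ✓
16 9 18 → sum 43  > 32 ✓
9 18 4 → sum 31
4 windows satisfy the condition.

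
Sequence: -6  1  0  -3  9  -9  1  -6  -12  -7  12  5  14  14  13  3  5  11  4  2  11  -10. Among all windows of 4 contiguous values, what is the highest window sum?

46

[-6, 1, 0, -3] → sum -8
[1, 0, -3, 9] → sum 7
[0, -3, 9, -9] → sum -3
[-3, 9, -9, 1] → sum -2
[9, -9, 1, -6] → sum -5
[-9, 1, -6, -12] → sum -26
[1, -6, -12, -7] → sum -24
[-6, -12, -7, 12] → sum -13
[-12, -7, 12, 5] → sum -2
[-7, 12, 5, 14] → sum 24
[12, 5, 14, 14] → sum 45
[5, 14, 14, 13] → sum 46
[14, 14, 13, 3] → sum 44
[14, 13, 3, 5] → sum 35
[13, 3, 5, 11] → sum 32
[3, 5, 11, 4] → sum 23
[5, 11, 4, 2] → sum 22
[11, 4, 2, 11] → sum 28
[4, 2, 11, -10] → sum 7
Highest of these is 46.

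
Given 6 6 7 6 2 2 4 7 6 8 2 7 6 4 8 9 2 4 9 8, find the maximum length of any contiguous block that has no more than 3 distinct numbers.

6

add 6: window [6] (1 distinct), len 1
add 6: window [6, 6] (1 distinct), len 2
add 7: window [6, 6, 7] (2 distinct), len 3
add 6: window [6, 6, 7, 6] (2 distinct), len 4
add 2: window [6, 6, 7, 6, 2] (3 distinct), len 5
add 2: window [6, 6, 7, 6, 2, 2] (3 distinct), len 6
add 4: window [6, 2, 2, 4] (3 distinct), len 4
add 7: window [2, 2, 4, 7] (3 distinct), len 4
add 6: window [4, 7, 6] (3 distinct), len 3
add 8: window [7, 6, 8] (3 distinct), len 3
add 2: window [6, 8, 2] (3 distinct), len 3
add 7: window [8, 2, 7] (3 distinct), len 3
add 6: window [2, 7, 6] (3 distinct), len 3
add 4: window [7, 6, 4] (3 distinct), len 3
add 8: window [6, 4, 8] (3 distinct), len 3
add 9: window [4, 8, 9] (3 distinct), len 3
add 2: window [8, 9, 2] (3 distinct), len 3
add 4: window [9, 2, 4] (3 distinct), len 3
add 9: window [9, 2, 4, 9] (3 distinct), len 4
add 8: window [4, 9, 8] (3 distinct), len 3
Longest length with ≤3 distinct: 6.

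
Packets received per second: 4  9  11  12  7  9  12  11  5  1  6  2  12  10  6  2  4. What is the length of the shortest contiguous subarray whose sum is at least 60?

add 4: running sum 4 < 60
add 9: running sum 13 < 60
add 11: running sum 24 < 60
add 12: running sum 36 < 60
add 7: running sum 43 < 60
add 9: running sum 52 < 60
add 12: shortest ending here [9, 11, 12, 7, 9, 12] sum 60, len 6
add 11: shortest ending here [11, 12, 7, 9, 12, 11] sum 62, len 6
add 5: shortest ending here [11, 12, 7, 9, 12, 11, 5] sum 67, len 7
add 1: shortest ending here [11, 12, 7, 9, 12, 11, 5, 1] sum 68, len 8
add 6: shortest ending here [12, 7, 9, 12, 11, 5, 1, 6] sum 63, len 8
add 2: shortest ending here [12, 7, 9, 12, 11, 5, 1, 6, 2] sum 65, len 9
add 12: shortest ending here [7, 9, 12, 11, 5, 1, 6, 2, 12] sum 65, len 9
add 10: shortest ending here [9, 12, 11, 5, 1, 6, 2, 12, 10] sum 68, len 9
add 6: shortest ending here [12, 11, 5, 1, 6, 2, 12, 10, 6] sum 65, len 9
add 2: shortest ending here [12, 11, 5, 1, 6, 2, 12, 10, 6, 2] sum 67, len 10
add 4: shortest ending here [12, 11, 5, 1, 6, 2, 12, 10, 6, 2, 4] sum 71, len 11
Shortest qualifying length: 6.

6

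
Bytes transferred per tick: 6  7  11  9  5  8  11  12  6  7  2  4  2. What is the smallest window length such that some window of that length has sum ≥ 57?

7

add 6: running sum 6 < 57
add 7: running sum 13 < 57
add 11: running sum 24 < 57
add 9: running sum 33 < 57
add 5: running sum 38 < 57
add 8: running sum 46 < 57
end 6: [6, 7, 11, 9, 5, 8, 11] sum 57, len 7
end 7: [7, 11, 9, 5, 8, 11, 12] sum 63, len 7
end 8: [11, 9, 5, 8, 11, 12, 6] sum 62, len 7
end 9: [9, 5, 8, 11, 12, 6, 7] sum 58, len 7
end 10: [9, 5, 8, 11, 12, 6, 7, 2] sum 60, len 8
end 11: [9, 5, 8, 11, 12, 6, 7, 2, 4] sum 64, len 9
end 12: [5, 8, 11, 12, 6, 7, 2, 4, 2] sum 57, len 9
Shortest qualifying length: 7.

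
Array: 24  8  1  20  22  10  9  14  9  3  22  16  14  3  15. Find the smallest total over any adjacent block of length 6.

Each size-6 window and its sum:
24 8 1 20 22 10 → sum 85
8 1 20 22 10 9 → sum 70
1 20 22 10 9 14 → sum 76
20 22 10 9 14 9 → sum 84
22 10 9 14 9 3 → sum 67
10 9 14 9 3 22 → sum 67
9 14 9 3 22 16 → sum 73
14 9 3 22 16 14 → sum 78
9 3 22 16 14 3 → sum 67
3 22 16 14 3 15 → sum 73
Smallest of these is 67.

67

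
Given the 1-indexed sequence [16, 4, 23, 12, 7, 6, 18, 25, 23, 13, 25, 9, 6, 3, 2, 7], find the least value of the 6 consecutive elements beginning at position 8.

6

Elements at indices 8..13: 25, 23, 13, 25, 9, 6
min(25, 23, 13, 25, 9, 6) = 6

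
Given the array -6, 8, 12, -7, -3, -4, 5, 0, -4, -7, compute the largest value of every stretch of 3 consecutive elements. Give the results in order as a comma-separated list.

12, 12, 12, -3, 5, 5, 5, 0

[-6, 8, 12] → max 12
[8, 12, -7] → max 12
[12, -7, -3] → max 12
[-7, -3, -4] → max -3
[-3, -4, 5] → max 5
[-4, 5, 0] → max 5
[5, 0, -4] → max 5
[0, -4, -7] → max 0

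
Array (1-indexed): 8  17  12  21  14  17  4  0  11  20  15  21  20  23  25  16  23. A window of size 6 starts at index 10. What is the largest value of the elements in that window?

Elements at indices 10..15: 20, 15, 21, 20, 23, 25
max(20, 15, 21, 20, 23, 25) = 25

25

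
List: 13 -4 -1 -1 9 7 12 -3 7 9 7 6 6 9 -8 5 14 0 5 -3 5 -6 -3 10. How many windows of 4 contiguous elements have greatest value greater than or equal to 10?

10

13 -4 -1 -1 → max 13  ≥ 10 ✓
-4 -1 -1 9 → max 9
-1 -1 9 7 → max 9
-1 9 7 12 → max 12  ≥ 10 ✓
9 7 12 -3 → max 12  ≥ 10 ✓
7 12 -3 7 → max 12  ≥ 10 ✓
12 -3 7 9 → max 12  ≥ 10 ✓
-3 7 9 7 → max 9
7 9 7 6 → max 9
9 7 6 6 → max 9
7 6 6 9 → max 9
6 6 9 -8 → max 9
6 9 -8 5 → max 9
9 -8 5 14 → max 14  ≥ 10 ✓
-8 5 14 0 → max 14  ≥ 10 ✓
5 14 0 5 → max 14  ≥ 10 ✓
14 0 5 -3 → max 14  ≥ 10 ✓
0 5 -3 5 → max 5
5 -3 5 -6 → max 5
-3 5 -6 -3 → max 5
5 -6 -3 10 → max 10  ≥ 10 ✓
10 windows satisfy the condition.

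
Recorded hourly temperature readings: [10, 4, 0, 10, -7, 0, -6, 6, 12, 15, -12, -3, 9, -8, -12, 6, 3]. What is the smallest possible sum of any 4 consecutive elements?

-14

Each size-4 window and its sum:
(10, 4, 0, 10) → sum 24
(4, 0, 10, -7) → sum 7
(0, 10, -7, 0) → sum 3
(10, -7, 0, -6) → sum -3
(-7, 0, -6, 6) → sum -7
(0, -6, 6, 12) → sum 12
(-6, 6, 12, 15) → sum 27
(6, 12, 15, -12) → sum 21
(12, 15, -12, -3) → sum 12
(15, -12, -3, 9) → sum 9
(-12, -3, 9, -8) → sum -14
(-3, 9, -8, -12) → sum -14
(9, -8, -12, 6) → sum -5
(-8, -12, 6, 3) → sum -11
Smallest of these is -14.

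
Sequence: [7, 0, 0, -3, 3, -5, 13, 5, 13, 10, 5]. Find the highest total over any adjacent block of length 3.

(7, 0, 0) → sum 7
(0, 0, -3) → sum -3
(0, -3, 3) → sum 0
(-3, 3, -5) → sum -5
(3, -5, 13) → sum 11
(-5, 13, 5) → sum 13
(13, 5, 13) → sum 31
(5, 13, 10) → sum 28
(13, 10, 5) → sum 28
Highest of these is 31.

31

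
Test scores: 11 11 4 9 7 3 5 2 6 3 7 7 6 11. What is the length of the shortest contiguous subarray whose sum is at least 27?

4

add 11: running sum 11 < 27
add 11: running sum 22 < 27
add 4: running sum 26 < 27
add 9: shortest ending here [11, 11, 4, 9] sum 35, len 4
add 7: shortest ending here [11, 4, 9, 7] sum 31, len 4
add 3: shortest ending here [11, 4, 9, 7, 3] sum 34, len 5
add 5: shortest ending here [4, 9, 7, 3, 5] sum 28, len 5
add 2: shortest ending here [4, 9, 7, 3, 5, 2] sum 30, len 6
add 6: shortest ending here [9, 7, 3, 5, 2, 6] sum 32, len 6
add 3: shortest ending here [9, 7, 3, 5, 2, 6, 3] sum 35, len 7
add 7: shortest ending here [7, 3, 5, 2, 6, 3, 7] sum 33, len 7
add 7: shortest ending here [5, 2, 6, 3, 7, 7] sum 30, len 6
add 6: shortest ending here [6, 3, 7, 7, 6] sum 29, len 5
add 11: shortest ending here [7, 7, 6, 11] sum 31, len 4
Shortest qualifying length: 4.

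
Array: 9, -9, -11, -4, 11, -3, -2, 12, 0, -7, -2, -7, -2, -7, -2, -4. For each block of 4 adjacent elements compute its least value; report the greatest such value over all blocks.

-3

Each size-4 window and its min:
[9, -9, -11, -4] → min -11
[-9, -11, -4, 11] → min -11
[-11, -4, 11, -3] → min -11
[-4, 11, -3, -2] → min -4
[11, -3, -2, 12] → min -3
[-3, -2, 12, 0] → min -3
[-2, 12, 0, -7] → min -7
[12, 0, -7, -2] → min -7
[0, -7, -2, -7] → min -7
[-7, -2, -7, -2] → min -7
[-2, -7, -2, -7] → min -7
[-7, -2, -7, -2] → min -7
[-2, -7, -2, -4] → min -7
Greatest of these is -3.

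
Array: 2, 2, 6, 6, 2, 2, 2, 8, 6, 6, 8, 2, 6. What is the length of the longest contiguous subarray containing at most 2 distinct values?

7

[2] 1 distinct, len 1
[2, 2] 1 distinct, len 2
[2, 2, 6] 2 distinct, len 3
[2, 2, 6, 6] 2 distinct, len 4
[2, 2, 6, 6, 2] 2 distinct, len 5
[2, 2, 6, 6, 2, 2] 2 distinct, len 6
[2, 2, 6, 6, 2, 2, 2] 2 distinct, len 7
[2, 2, 2, 8] 2 distinct, len 4
[8, 6] 2 distinct, len 2
[8, 6, 6] 2 distinct, len 3
[8, 6, 6, 8] 2 distinct, len 4
[8, 2] 2 distinct, len 2
[2, 6] 2 distinct, len 2
Longest length with ≤2 distinct: 7.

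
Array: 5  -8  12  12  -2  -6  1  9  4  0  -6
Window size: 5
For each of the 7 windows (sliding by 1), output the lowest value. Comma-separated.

Sliding a size-5 window across the 11 values:
5 -8 12 12 -2 → min -8
-8 12 12 -2 -6 → min -8
12 12 -2 -6 1 → min -6
12 -2 -6 1 9 → min -6
-2 -6 1 9 4 → min -6
-6 1 9 4 0 → min -6
1 9 4 0 -6 → min -6

-8, -8, -6, -6, -6, -6, -6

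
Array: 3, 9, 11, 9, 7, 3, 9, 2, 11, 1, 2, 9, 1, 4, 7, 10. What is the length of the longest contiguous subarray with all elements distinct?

add 3: [3] len 1
add 9: [3, 9] len 2
add 11: [3, 9, 11] len 3
add 9 (repeat 9, move left end past it): [11, 9] len 2
add 7: [11, 9, 7] len 3
add 3: [11, 9, 7, 3] len 4
add 9 (repeat 9, move left end past it): [7, 3, 9] len 3
add 2: [7, 3, 9, 2] len 4
add 11: [7, 3, 9, 2, 11] len 5
add 1: [7, 3, 9, 2, 11, 1] len 6
add 2 (repeat 2, move left end past it): [11, 1, 2] len 3
add 9: [11, 1, 2, 9] len 4
add 1 (repeat 1, move left end past it): [2, 9, 1] len 3
add 4: [2, 9, 1, 4] len 4
add 7: [2, 9, 1, 4, 7] len 5
add 10: [2, 9, 1, 4, 7, 10] len 6
Longest all-distinct length: 6.

6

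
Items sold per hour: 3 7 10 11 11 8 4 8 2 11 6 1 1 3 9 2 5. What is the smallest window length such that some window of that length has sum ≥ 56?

7

add 3: running sum 3 < 56
add 7: running sum 10 < 56
add 10: running sum 20 < 56
add 11: running sum 31 < 56
add 11: running sum 42 < 56
add 8: running sum 50 < 56
add 4: running sum 54 < 56
add 8: shortest ending here [7, 10, 11, 11, 8, 4, 8] sum 59, len 7
add 2: shortest ending here [7, 10, 11, 11, 8, 4, 8, 2] sum 61, len 8
add 11: shortest ending here [10, 11, 11, 8, 4, 8, 2, 11] sum 65, len 8
add 6: shortest ending here [11, 11, 8, 4, 8, 2, 11, 6] sum 61, len 8
add 1: shortest ending here [11, 11, 8, 4, 8, 2, 11, 6, 1] sum 62, len 9
add 1: shortest ending here [11, 11, 8, 4, 8, 2, 11, 6, 1, 1] sum 63, len 10
add 3: shortest ending here [11, 11, 8, 4, 8, 2, 11, 6, 1, 1, 3] sum 66, len 11
add 9: shortest ending here [11, 8, 4, 8, 2, 11, 6, 1, 1, 3, 9] sum 64, len 11
add 2: shortest ending here [11, 8, 4, 8, 2, 11, 6, 1, 1, 3, 9, 2] sum 66, len 12
add 5: shortest ending here [8, 4, 8, 2, 11, 6, 1, 1, 3, 9, 2, 5] sum 60, len 12
Shortest qualifying length: 7.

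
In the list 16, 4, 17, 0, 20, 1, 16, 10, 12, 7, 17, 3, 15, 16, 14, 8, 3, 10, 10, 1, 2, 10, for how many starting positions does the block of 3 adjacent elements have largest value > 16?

8

[16, 4, 17] → max 17  > 16 ✓
[4, 17, 0] → max 17  > 16 ✓
[17, 0, 20] → max 20  > 16 ✓
[0, 20, 1] → max 20  > 16 ✓
[20, 1, 16] → max 20  > 16 ✓
[1, 16, 10] → max 16
[16, 10, 12] → max 16
[10, 12, 7] → max 12
[12, 7, 17] → max 17  > 16 ✓
[7, 17, 3] → max 17  > 16 ✓
[17, 3, 15] → max 17  > 16 ✓
[3, 15, 16] → max 16
[15, 16, 14] → max 16
[16, 14, 8] → max 16
[14, 8, 3] → max 14
[8, 3, 10] → max 10
[3, 10, 10] → max 10
[10, 10, 1] → max 10
[10, 1, 2] → max 10
[1, 2, 10] → max 10
8 windows satisfy the condition.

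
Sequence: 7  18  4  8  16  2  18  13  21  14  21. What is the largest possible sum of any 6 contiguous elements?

7 18 4 8 16 2 → sum 55
18 4 8 16 2 18 → sum 66
4 8 16 2 18 13 → sum 61
8 16 2 18 13 21 → sum 78
16 2 18 13 21 14 → sum 84
2 18 13 21 14 21 → sum 89
Largest of these is 89.

89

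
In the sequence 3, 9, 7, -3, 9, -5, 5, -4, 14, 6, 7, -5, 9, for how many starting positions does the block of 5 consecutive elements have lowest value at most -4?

3 9 7 -3 9 → min -3
9 7 -3 9 -5 → min -5  ≤ -4 ✓
7 -3 9 -5 5 → min -5  ≤ -4 ✓
-3 9 -5 5 -4 → min -5  ≤ -4 ✓
9 -5 5 -4 14 → min -5  ≤ -4 ✓
-5 5 -4 14 6 → min -5  ≤ -4 ✓
5 -4 14 6 7 → min -4  ≤ -4 ✓
-4 14 6 7 -5 → min -5  ≤ -4 ✓
14 6 7 -5 9 → min -5  ≤ -4 ✓
8 windows satisfy the condition.

8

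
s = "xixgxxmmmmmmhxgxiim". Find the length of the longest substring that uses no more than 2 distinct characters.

add x: window [x] (1 distinct), len 1
add i: window [x, i] (2 distinct), len 2
add x: window [x, i, x] (2 distinct), len 3
add g: window [x, g] (2 distinct), len 2
add x: window [x, g, x] (2 distinct), len 3
add x: window [x, g, x, x] (2 distinct), len 4
add m: window [x, x, m] (2 distinct), len 3
add m: window [x, x, m, m] (2 distinct), len 4
add m: window [x, x, m, m, m] (2 distinct), len 5
add m: window [x, x, m, m, m, m] (2 distinct), len 6
add m: window [x, x, m, m, m, m, m] (2 distinct), len 7
add m: window [x, x, m, m, m, m, m, m] (2 distinct), len 8
add h: window [m, m, m, m, m, m, h] (2 distinct), len 7
add x: window [h, x] (2 distinct), len 2
add g: window [x, g] (2 distinct), len 2
add x: window [x, g, x] (2 distinct), len 3
add i: window [x, i] (2 distinct), len 2
add i: window [x, i, i] (2 distinct), len 3
add m: window [i, i, m] (2 distinct), len 3
Longest length with ≤2 distinct: 8.

8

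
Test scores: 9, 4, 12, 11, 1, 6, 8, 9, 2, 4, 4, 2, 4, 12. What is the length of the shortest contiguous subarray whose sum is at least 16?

2

add 9: running sum 9 < 16
add 4: running sum 13 < 16
end 2: [4, 12] sum 16, len 2
end 3: [12, 11] sum 23, len 2
end 4: [12, 11, 1] sum 24, len 3
end 5: [11, 1, 6] sum 18, len 3
end 6: [11, 1, 6, 8] sum 26, len 4
end 7: [8, 9] sum 17, len 2
end 8: [8, 9, 2] sum 19, len 3
end 9: [8, 9, 2, 4] sum 23, len 4
end 10: [9, 2, 4, 4] sum 19, len 4
end 11: [9, 2, 4, 4, 2] sum 21, len 5
end 12: [2, 4, 4, 2, 4] sum 16, len 5
end 13: [4, 12] sum 16, len 2
Shortest qualifying length: 2.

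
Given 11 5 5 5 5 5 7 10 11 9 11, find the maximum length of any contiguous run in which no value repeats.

[11] len 1
[11, 5] len 2
[5] len 1
[5] len 1
[5] len 1
[5] len 1
[5, 7] len 2
[5, 7, 10] len 3
[5, 7, 10, 11] len 4
[5, 7, 10, 11, 9] len 5
[9, 11] len 2
Longest all-distinct length: 5.

5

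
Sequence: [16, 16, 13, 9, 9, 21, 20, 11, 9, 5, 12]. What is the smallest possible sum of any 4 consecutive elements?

Each size-4 window and its sum:
[16, 16, 13, 9] → sum 54
[16, 13, 9, 9] → sum 47
[13, 9, 9, 21] → sum 52
[9, 9, 21, 20] → sum 59
[9, 21, 20, 11] → sum 61
[21, 20, 11, 9] → sum 61
[20, 11, 9, 5] → sum 45
[11, 9, 5, 12] → sum 37
Smallest of these is 37.

37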